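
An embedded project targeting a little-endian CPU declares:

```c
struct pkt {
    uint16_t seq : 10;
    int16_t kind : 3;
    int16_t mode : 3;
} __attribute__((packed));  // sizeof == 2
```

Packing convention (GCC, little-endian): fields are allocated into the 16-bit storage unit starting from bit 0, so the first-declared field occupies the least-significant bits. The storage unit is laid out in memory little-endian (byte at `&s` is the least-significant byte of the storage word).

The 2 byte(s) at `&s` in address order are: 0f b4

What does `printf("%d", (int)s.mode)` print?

-3

[0]=0x0f [1]=0xb4 (little-endian) → word 0xb40f
seq [0+:10] = (word>>0) & 0x3ff = 15
kind [10+:3] = (word>>10) & 0x7 = 5
mode [13+:3] = (word>>13) & 0x7 = 5  ←
mode signed 3b, MSB=1: 5 - 8 = -3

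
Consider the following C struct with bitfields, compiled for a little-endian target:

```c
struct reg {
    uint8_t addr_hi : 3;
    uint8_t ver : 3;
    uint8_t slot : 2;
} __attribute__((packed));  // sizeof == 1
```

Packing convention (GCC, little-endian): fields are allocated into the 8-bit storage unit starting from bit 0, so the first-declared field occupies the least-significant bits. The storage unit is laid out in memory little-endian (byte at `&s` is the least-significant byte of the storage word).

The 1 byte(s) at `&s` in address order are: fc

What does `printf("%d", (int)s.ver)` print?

[0]=0xfc (little-endian) → word 0xfc
addr_hi [0+:3] = (word>>0) & 0x7 = 4
ver [3+:3] = (word>>3) & 0x7 = 7  ←
slot [6+:2] = (word>>6) & 0x3 = 3

7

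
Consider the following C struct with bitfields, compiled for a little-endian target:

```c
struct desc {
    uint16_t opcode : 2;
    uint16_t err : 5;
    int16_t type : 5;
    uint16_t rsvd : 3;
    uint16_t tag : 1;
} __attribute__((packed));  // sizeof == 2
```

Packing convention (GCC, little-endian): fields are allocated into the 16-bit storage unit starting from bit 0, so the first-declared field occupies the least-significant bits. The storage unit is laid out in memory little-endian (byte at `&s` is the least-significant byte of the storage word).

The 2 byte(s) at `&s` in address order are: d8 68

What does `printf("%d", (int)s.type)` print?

[0]=0xd8 [1]=0x68 (little-endian) → word 0x68d8
opcode:2 @ bit 0 → (0x68d8>>0)&0x3 = 0x0
err:5 @ bit 2 → (0x68d8>>2)&0x1f = 0x16
type:5 @ bit 7 → (0x68d8>>7)&0x1f = 0x11  ←
rsvd:3 @ bit 12 → (0x68d8>>12)&0x7 = 0x6
tag:1 @ bit 15 → (0x68d8>>15)&0x1 = 0x0
type signed 5b, MSB=1: 17 - 32 = -15

-15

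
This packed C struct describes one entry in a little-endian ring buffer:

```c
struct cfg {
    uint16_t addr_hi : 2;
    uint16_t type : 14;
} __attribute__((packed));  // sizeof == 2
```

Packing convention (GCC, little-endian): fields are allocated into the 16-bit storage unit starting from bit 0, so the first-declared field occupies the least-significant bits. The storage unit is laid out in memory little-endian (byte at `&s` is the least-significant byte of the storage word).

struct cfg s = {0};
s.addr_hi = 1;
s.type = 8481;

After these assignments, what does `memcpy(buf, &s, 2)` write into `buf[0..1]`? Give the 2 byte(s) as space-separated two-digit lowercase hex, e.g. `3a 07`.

addr_hi:2 = 1 → 0x1 << 0 → word 0x0001
type:14 = 8481 → 0x2121 << 2 → word 0x8485
word = 0x8485 → little-endian bytes:
  [0]=0x85  [1]=0x84

85 84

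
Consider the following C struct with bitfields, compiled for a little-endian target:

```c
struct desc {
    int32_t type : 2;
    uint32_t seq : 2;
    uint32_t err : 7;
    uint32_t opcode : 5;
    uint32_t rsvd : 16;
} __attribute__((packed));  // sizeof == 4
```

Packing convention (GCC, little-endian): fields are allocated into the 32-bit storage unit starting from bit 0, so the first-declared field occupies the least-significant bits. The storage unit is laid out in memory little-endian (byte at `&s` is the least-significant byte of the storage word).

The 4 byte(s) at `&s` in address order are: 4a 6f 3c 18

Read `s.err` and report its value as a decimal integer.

116

[0]=0x4a [1]=0x6f [2]=0x3c [3]=0x18 (little-endian) → word 0x183c6f4a
type:2 @ bit 0 → (0x183c6f4a>>0)&0x3 = 0x2
seq:2 @ bit 2 → (0x183c6f4a>>2)&0x3 = 0x2
err:7 @ bit 4 → (0x183c6f4a>>4)&0x7f = 0x74  ←
opcode:5 @ bit 11 → (0x183c6f4a>>11)&0x1f = 0xd
rsvd:16 @ bit 16 → (0x183c6f4a>>16)&0xffff = 0x183c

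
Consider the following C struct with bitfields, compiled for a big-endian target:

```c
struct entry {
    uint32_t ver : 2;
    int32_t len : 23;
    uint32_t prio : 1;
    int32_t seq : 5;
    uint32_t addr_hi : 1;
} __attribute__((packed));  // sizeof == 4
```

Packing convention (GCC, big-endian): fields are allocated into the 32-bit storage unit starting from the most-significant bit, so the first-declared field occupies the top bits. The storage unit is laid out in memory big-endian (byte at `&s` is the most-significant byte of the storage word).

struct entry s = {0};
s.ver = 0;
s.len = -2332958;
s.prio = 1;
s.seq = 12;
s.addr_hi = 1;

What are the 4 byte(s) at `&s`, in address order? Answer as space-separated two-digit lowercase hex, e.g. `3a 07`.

2e 33 71 59

ver (2b) val=0 bits=0x0 at bit 30: 0x00000000
len (23b) val=-2332958 bits=0x5c66e2 at bit 7: 0x2e337100
prio (1b) val=1 bits=0x1 at bit 6: 0x2e337140
seq (5b) val=12 bits=0xc at bit 1: 0x2e337158
addr_hi (1b) val=1 bits=0x1 at bit 0: 0x2e337159
word = 0x2e337159 → big-endian bytes:
  [0]=0x2e  [1]=0x33  [2]=0x71  [3]=0x59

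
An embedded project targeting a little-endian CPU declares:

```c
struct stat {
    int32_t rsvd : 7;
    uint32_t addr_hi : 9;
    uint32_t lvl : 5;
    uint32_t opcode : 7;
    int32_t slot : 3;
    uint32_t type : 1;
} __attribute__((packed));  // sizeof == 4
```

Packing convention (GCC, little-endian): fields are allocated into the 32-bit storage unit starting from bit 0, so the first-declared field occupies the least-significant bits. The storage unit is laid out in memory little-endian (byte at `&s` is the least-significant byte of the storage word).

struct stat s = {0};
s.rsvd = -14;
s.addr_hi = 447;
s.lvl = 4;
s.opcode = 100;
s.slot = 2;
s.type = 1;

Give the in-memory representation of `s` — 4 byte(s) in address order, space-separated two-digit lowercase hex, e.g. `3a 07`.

rsvd:7 = -14 → 0x72 << 0 → word 0x00000072
addr_hi:9 = 447 → 0x1bf << 7 → word 0x0000dff2
lvl:5 = 4 → 0x4 << 16 → word 0x0004dff2
opcode:7 = 100 → 0x64 << 21 → word 0x0c84dff2
slot:3 = 2 → 0x2 << 28 → word 0x2c84dff2
type:1 = 1 → 0x1 << 31 → word 0xac84dff2
word = 0xac84dff2 → little-endian bytes:
  [0]=0xf2  [1]=0xdf  [2]=0x84  [3]=0xac

f2 df 84 ac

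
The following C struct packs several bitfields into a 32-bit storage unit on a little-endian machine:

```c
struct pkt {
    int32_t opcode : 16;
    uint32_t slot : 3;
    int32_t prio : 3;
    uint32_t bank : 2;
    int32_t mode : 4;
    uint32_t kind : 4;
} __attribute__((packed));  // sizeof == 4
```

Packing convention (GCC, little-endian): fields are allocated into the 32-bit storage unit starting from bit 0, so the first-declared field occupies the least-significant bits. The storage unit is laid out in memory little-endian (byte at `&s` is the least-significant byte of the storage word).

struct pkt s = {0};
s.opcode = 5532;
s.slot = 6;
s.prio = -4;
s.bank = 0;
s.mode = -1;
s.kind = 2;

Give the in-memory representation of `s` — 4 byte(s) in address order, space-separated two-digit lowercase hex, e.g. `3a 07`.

[0+:16] opcode=5532 & 0xffff = 0x159c; word=0x0000159c
[16+:3] slot=6 & 0x7 = 0x6; word=0x0006159c
[19+:3] prio=-4 & 0x7 = 0x4; word=0x0026159c
[22+:2] bank=0 & 0x3 = 0x0; word=0x0026159c
[24+:4] mode=-1 & 0xf = 0xf; word=0x0f26159c
[28+:4] kind=2 & 0xf = 0x2; word=0x2f26159c
word = 0x2f26159c → little-endian bytes:
  [0]=0x9c  [1]=0x15  [2]=0x26  [3]=0x2f

9c 15 26 2f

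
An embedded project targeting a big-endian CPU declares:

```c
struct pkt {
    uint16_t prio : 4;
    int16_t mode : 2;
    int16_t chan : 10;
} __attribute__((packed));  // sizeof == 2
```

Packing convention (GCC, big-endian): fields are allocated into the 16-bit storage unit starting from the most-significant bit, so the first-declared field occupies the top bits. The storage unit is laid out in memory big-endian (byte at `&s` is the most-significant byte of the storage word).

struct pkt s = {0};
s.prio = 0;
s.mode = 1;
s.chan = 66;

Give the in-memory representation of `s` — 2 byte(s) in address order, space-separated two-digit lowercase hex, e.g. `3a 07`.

04 42

[12+:4] prio=0 & 0xf = 0x0; word=0x0000
[10+:2] mode=1 & 0x3 = 0x1; word=0x0400
[0+:10] chan=66 & 0x3ff = 0x42; word=0x0442
word = 0x0442 → big-endian bytes:
  [0]=0x04  [1]=0x42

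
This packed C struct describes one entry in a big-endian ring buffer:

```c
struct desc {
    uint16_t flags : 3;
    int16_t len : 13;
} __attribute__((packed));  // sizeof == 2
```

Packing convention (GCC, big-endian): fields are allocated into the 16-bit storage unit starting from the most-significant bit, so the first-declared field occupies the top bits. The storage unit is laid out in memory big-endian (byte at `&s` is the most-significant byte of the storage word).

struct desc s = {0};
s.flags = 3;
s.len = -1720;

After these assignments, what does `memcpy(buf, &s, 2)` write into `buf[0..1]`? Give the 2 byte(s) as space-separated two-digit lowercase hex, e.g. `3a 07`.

[13+:3] flags=3 & 0x7 = 0x3; word=0x6000
[0+:13] len=-1720 & 0x1fff = 0x1948; word=0x7948
word = 0x7948 → big-endian bytes:
  [0]=0x79  [1]=0x48

79 48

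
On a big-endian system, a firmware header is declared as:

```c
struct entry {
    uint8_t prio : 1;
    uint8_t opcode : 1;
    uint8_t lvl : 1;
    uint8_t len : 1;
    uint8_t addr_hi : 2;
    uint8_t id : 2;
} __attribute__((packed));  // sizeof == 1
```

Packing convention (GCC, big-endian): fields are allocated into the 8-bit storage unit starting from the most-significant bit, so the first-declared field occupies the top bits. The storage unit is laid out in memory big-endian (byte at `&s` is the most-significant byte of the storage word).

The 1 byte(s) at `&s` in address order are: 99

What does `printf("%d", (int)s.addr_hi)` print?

2

[0]=0x99 (big-endian) → word 0x99
prio [7+:1] = (word>>7) & 0x1 = 1
opcode [6+:1] = (word>>6) & 0x1 = 0
lvl [5+:1] = (word>>5) & 0x1 = 0
len [4+:1] = (word>>4) & 0x1 = 1
addr_hi [2+:2] = (word>>2) & 0x3 = 2  ←
id [0+:2] = (word>>0) & 0x3 = 1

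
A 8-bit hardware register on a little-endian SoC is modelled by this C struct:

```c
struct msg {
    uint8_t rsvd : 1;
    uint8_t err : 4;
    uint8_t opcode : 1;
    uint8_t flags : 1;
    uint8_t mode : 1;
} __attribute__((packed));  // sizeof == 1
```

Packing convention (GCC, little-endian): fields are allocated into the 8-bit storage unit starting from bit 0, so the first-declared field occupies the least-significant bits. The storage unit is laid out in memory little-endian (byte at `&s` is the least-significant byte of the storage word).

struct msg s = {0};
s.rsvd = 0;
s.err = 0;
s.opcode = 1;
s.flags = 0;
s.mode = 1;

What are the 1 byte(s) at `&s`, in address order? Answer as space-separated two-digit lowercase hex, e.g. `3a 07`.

[0+:1] rsvd=0 & 0x1 = 0x0; word=0x00
[1+:4] err=0 & 0xf = 0x0; word=0x00
[5+:1] opcode=1 & 0x1 = 0x1; word=0x20
[6+:1] flags=0 & 0x1 = 0x0; word=0x20
[7+:1] mode=1 & 0x1 = 0x1; word=0xa0
word = 0xa0 → little-endian bytes:
  [0]=0xa0

a0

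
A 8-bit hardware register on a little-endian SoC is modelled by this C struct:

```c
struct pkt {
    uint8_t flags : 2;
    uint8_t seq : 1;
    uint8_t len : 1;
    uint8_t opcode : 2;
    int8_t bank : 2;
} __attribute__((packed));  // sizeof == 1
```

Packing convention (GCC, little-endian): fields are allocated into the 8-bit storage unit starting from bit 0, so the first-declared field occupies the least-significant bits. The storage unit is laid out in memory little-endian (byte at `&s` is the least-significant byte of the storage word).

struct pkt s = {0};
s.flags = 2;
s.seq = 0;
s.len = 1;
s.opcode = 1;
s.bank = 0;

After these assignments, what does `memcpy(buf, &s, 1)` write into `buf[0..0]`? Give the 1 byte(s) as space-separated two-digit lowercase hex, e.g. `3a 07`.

1a

flags (2b) val=2 bits=0x2 at bit 0: 0x02
seq (1b) val=0 bits=0x0 at bit 2: 0x02
len (1b) val=1 bits=0x1 at bit 3: 0x0a
opcode (2b) val=1 bits=0x1 at bit 4: 0x1a
bank (2b) val=0 bits=0x0 at bit 6: 0x1a
word = 0x1a → little-endian bytes:
  [0]=0x1a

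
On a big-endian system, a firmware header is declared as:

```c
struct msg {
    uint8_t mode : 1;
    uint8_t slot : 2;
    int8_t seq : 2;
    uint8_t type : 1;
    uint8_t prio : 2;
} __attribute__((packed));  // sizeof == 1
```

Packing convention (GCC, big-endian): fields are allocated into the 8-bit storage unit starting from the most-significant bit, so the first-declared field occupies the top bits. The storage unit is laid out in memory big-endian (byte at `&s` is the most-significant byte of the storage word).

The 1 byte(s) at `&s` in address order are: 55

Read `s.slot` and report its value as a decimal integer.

2

[0]=0x55 (big-endian) → word 0x55
mode:1 @ bit 7 → (0x55>>7)&0x1 = 0x0
slot:2 @ bit 5 → (0x55>>5)&0x3 = 0x2  ←
seq:2 @ bit 3 → (0x55>>3)&0x3 = 0x2
type:1 @ bit 2 → (0x55>>2)&0x1 = 0x1
prio:2 @ bit 0 → (0x55>>0)&0x3 = 0x1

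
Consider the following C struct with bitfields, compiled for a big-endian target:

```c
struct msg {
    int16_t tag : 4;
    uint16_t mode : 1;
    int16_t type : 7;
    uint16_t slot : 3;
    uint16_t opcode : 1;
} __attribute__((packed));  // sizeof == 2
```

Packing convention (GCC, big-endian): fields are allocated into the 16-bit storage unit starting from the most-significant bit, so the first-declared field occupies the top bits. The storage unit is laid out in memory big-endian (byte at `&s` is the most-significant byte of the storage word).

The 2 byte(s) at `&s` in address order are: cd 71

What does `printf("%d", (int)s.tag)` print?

-4

[0]=0xcd [1]=0x71 (big-endian) → word 0xcd71
tag [12+:4] = (word>>12) & 0xf = 12  ←
mode [11+:1] = (word>>11) & 0x1 = 1
type [4+:7] = (word>>4) & 0x7f = 87
slot [1+:3] = (word>>1) & 0x7 = 0
opcode [0+:1] = (word>>0) & 0x1 = 1
tag signed 4b, MSB=1: 12 - 16 = -4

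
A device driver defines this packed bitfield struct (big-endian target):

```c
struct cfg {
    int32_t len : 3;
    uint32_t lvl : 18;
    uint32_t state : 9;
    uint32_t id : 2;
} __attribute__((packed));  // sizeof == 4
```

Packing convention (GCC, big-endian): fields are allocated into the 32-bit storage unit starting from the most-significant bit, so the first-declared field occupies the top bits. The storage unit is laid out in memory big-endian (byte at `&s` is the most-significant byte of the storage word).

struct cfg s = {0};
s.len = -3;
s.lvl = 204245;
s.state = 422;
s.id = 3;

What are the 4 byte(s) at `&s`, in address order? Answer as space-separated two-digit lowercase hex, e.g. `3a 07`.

[29+:3] len=-3 & 0x7 = 0x5; word=0xa0000000
[11+:18] lvl=204245 & 0x3ffff = 0x31dd5; word=0xb8eea800
[2+:9] state=422 & 0x1ff = 0x1a6; word=0xb8eeae98
[0+:2] id=3 & 0x3 = 0x3; word=0xb8eeae9b
word = 0xb8eeae9b → big-endian bytes:
  [0]=0xb8  [1]=0xee  [2]=0xae  [3]=0x9b

b8 ee ae 9b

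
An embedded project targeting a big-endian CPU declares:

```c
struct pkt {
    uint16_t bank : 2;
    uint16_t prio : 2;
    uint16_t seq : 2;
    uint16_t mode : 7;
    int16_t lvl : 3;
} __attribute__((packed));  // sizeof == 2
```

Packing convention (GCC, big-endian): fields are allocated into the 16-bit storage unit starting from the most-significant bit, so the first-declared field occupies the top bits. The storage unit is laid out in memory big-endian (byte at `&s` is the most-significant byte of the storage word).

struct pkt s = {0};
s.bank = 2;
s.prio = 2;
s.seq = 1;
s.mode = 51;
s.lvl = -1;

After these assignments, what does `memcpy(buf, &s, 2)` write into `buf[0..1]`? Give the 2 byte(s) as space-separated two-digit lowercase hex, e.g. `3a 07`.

bank (2b) val=2 bits=0x2 at bit 14: 0x8000
prio (2b) val=2 bits=0x2 at bit 12: 0xa000
seq (2b) val=1 bits=0x1 at bit 10: 0xa400
mode (7b) val=51 bits=0x33 at bit 3: 0xa598
lvl (3b) val=-1 bits=0x7 at bit 0: 0xa59f
word = 0xa59f → big-endian bytes:
  [0]=0xa5  [1]=0x9f

a5 9f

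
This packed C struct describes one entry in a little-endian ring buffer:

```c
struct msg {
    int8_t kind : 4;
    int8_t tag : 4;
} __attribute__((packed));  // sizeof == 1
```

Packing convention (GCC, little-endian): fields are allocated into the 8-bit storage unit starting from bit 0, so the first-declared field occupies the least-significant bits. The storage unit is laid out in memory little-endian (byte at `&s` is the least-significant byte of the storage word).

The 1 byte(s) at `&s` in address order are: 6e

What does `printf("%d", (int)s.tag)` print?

[0]=0x6e (little-endian) → word 0x6e
kind [0+:4] = (word>>0) & 0xf = 14
tag [4+:4] = (word>>4) & 0xf = 6  ←
tag signed 4b, MSB=0: value = 6

6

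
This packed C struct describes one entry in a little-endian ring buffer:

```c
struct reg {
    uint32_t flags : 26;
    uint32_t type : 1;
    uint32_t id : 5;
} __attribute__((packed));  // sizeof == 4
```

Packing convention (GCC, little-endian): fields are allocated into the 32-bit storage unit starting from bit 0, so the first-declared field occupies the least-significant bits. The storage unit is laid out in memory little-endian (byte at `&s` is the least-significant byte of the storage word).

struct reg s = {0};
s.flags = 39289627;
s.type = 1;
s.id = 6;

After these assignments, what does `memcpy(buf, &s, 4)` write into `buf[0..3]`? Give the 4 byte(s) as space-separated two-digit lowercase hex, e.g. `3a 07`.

flags (26b) val=39289627 bits=0x257831b at bit 0: 0x0257831b
type (1b) val=1 bits=0x1 at bit 26: 0x0657831b
id (5b) val=6 bits=0x6 at bit 27: 0x3657831b
word = 0x3657831b → little-endian bytes:
  [0]=0x1b  [1]=0x83  [2]=0x57  [3]=0x36

1b 83 57 36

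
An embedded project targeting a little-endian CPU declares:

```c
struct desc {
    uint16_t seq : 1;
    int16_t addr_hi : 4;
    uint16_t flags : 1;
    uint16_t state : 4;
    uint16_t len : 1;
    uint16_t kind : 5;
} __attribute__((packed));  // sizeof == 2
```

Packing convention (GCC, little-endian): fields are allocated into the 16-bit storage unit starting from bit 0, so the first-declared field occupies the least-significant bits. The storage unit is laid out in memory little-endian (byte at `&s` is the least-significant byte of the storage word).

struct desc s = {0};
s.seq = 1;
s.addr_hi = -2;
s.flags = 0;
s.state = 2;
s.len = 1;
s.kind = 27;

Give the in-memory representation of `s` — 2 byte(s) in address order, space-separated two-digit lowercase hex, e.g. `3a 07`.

[0+:1] seq=1 & 0x1 = 0x1; word=0x0001
[1+:4] addr_hi=-2 & 0xf = 0xe; word=0x001d
[5+:1] flags=0 & 0x1 = 0x0; word=0x001d
[6+:4] state=2 & 0xf = 0x2; word=0x009d
[10+:1] len=1 & 0x1 = 0x1; word=0x049d
[11+:5] kind=27 & 0x1f = 0x1b; word=0xdc9d
word = 0xdc9d → little-endian bytes:
  [0]=0x9d  [1]=0xdc

9d dc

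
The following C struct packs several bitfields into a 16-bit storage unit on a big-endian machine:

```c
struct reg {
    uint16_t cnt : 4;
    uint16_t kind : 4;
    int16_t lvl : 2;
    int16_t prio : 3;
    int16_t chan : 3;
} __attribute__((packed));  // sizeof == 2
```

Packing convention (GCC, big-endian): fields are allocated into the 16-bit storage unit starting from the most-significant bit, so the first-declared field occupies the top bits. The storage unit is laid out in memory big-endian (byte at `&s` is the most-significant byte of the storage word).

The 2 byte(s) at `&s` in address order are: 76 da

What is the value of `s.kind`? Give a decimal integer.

[0]=0x76 [1]=0xda (big-endian) → word 0x76da
cnt [12+:4] = (word>>12) & 0xf = 7
kind [8+:4] = (word>>8) & 0xf = 6  ←
lvl [6+:2] = (word>>6) & 0x3 = 3
prio [3+:3] = (word>>3) & 0x7 = 3
chan [0+:3] = (word>>0) & 0x7 = 2

6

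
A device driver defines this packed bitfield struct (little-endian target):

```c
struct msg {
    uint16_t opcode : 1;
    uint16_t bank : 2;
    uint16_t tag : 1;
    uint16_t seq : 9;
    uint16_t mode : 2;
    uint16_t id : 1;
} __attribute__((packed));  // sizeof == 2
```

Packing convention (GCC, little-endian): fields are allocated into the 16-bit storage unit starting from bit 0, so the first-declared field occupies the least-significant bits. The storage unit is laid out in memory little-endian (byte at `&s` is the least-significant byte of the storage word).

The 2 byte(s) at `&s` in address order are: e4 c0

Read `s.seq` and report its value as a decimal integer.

[0]=0xe4 [1]=0xc0 (little-endian) → word 0xc0e4
opcode [0+:1] = (word>>0) & 0x1 = 0
bank [1+:2] = (word>>1) & 0x3 = 2
tag [3+:1] = (word>>3) & 0x1 = 0
seq [4+:9] = (word>>4) & 0x1ff = 14  ←
mode [13+:2] = (word>>13) & 0x3 = 2
id [15+:1] = (word>>15) & 0x1 = 1

14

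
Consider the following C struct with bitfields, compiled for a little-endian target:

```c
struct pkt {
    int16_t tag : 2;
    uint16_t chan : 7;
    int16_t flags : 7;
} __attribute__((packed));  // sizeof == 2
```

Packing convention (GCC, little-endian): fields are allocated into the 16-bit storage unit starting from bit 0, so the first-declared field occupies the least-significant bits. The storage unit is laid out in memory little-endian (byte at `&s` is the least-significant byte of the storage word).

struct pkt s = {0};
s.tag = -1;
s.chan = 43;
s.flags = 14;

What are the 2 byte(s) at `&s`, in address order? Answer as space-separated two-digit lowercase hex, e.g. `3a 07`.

af 1c

[0+:2] tag=-1 & 0x3 = 0x3; word=0x0003
[2+:7] chan=43 & 0x7f = 0x2b; word=0x00af
[9+:7] flags=14 & 0x7f = 0xe; word=0x1caf
word = 0x1caf → little-endian bytes:
  [0]=0xaf  [1]=0x1c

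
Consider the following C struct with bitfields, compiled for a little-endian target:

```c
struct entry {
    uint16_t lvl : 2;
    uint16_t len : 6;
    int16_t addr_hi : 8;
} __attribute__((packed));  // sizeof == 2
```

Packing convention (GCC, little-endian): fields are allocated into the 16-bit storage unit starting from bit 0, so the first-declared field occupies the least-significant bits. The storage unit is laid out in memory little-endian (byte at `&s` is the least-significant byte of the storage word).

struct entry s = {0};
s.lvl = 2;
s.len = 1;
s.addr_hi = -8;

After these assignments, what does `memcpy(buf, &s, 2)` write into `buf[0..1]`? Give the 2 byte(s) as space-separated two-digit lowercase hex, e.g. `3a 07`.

lvl (2b) val=2 bits=0x2 at bit 0: 0x0002
len (6b) val=1 bits=0x1 at bit 2: 0x0006
addr_hi (8b) val=-8 bits=0xf8 at bit 8: 0xf806
word = 0xf806 → little-endian bytes:
  [0]=0x06  [1]=0xf8

06 f8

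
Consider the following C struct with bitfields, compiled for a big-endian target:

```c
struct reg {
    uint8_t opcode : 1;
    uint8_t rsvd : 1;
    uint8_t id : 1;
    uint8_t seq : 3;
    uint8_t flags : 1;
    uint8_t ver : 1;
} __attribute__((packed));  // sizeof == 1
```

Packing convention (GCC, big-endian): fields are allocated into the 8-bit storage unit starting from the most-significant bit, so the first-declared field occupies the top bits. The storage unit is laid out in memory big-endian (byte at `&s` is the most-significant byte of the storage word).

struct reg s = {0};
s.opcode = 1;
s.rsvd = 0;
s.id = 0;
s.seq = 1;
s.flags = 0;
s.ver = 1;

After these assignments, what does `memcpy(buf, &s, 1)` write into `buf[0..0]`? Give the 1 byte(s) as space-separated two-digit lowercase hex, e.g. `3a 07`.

opcode (1b) val=1 bits=0x1 at bit 7: 0x80
rsvd (1b) val=0 bits=0x0 at bit 6: 0x80
id (1b) val=0 bits=0x0 at bit 5: 0x80
seq (3b) val=1 bits=0x1 at bit 2: 0x84
flags (1b) val=0 bits=0x0 at bit 1: 0x84
ver (1b) val=1 bits=0x1 at bit 0: 0x85
word = 0x85 → big-endian bytes:
  [0]=0x85

85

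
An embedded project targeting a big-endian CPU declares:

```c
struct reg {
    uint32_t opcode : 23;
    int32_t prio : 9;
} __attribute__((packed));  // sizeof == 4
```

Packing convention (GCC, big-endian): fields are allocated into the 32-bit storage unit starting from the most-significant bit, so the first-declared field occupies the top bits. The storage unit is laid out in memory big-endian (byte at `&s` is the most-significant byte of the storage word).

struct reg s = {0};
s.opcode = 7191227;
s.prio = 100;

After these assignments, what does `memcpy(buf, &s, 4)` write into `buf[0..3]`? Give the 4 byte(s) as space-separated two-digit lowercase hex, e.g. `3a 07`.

opcode:23 = 7191227 → 0x6dbabb << 9 → word 0xdb757600
prio:9 = 100 → 0x64 << 0 → word 0xdb757664
word = 0xdb757664 → big-endian bytes:
  [0]=0xdb  [1]=0x75  [2]=0x76  [3]=0x64

db 75 76 64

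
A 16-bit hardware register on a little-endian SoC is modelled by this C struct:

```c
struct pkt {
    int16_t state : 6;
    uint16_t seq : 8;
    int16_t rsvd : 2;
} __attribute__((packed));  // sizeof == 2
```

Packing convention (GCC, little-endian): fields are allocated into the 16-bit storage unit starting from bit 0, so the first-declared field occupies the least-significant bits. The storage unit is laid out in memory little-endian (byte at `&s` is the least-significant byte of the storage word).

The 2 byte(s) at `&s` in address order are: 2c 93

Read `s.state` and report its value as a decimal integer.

[0]=0x2c [1]=0x93 (little-endian) → word 0x932c
state [0+:6] = (word>>0) & 0x3f = 44  ←
seq [6+:8] = (word>>6) & 0xff = 76
rsvd [14+:2] = (word>>14) & 0x3 = 2
state signed 6b, MSB=1: 44 - 64 = -20

-20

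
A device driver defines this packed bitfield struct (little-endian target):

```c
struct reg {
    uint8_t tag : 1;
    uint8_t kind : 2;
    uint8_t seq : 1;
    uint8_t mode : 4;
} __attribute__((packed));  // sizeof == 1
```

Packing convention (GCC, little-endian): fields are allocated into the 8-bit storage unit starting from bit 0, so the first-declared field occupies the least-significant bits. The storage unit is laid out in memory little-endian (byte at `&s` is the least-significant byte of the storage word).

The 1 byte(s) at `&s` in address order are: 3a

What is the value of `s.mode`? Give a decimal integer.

3

[0]=0x3a (little-endian) → word 0x3a
tag:1 @ bit 0 → (0x3a>>0)&0x1 = 0x0
kind:2 @ bit 1 → (0x3a>>1)&0x3 = 0x1
seq:1 @ bit 3 → (0x3a>>3)&0x1 = 0x1
mode:4 @ bit 4 → (0x3a>>4)&0xf = 0x3  ←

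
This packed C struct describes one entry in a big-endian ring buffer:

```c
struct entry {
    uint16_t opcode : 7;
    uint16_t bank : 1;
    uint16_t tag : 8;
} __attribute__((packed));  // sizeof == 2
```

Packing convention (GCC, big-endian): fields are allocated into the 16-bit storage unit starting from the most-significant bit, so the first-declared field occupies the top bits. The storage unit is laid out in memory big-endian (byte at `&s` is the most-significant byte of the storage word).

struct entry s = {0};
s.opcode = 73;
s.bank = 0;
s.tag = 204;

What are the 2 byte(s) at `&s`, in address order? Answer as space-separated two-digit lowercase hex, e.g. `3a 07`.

92 cc

opcode:7 = 73 → 0x49 << 9 → word 0x9200
bank:1 = 0 → 0x0 << 8 → word 0x9200
tag:8 = 204 → 0xcc << 0 → word 0x92cc
word = 0x92cc → big-endian bytes:
  [0]=0x92  [1]=0xcc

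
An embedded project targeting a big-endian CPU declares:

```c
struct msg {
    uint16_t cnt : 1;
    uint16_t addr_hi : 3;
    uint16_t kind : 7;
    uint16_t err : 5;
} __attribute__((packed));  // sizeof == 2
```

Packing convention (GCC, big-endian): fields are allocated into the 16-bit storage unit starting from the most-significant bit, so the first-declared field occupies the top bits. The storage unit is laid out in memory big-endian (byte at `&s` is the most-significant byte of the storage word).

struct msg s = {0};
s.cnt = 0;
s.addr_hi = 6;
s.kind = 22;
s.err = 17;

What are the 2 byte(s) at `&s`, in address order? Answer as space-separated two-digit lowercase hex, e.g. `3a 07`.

[15+:1] cnt=0 & 0x1 = 0x0; word=0x0000
[12+:3] addr_hi=6 & 0x7 = 0x6; word=0x6000
[5+:7] kind=22 & 0x7f = 0x16; word=0x62c0
[0+:5] err=17 & 0x1f = 0x11; word=0x62d1
word = 0x62d1 → big-endian bytes:
  [0]=0x62  [1]=0xd1

62 d1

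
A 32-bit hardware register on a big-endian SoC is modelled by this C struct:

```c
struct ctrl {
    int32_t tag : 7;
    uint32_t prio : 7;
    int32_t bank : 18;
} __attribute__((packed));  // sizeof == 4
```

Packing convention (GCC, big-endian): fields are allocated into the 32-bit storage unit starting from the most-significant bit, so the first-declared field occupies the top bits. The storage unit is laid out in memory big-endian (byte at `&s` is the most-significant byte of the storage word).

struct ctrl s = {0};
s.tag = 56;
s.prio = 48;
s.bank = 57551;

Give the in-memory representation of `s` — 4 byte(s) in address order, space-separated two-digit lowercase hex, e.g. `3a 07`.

[25+:7] tag=56 & 0x7f = 0x38; word=0x70000000
[18+:7] prio=48 & 0x7f = 0x30; word=0x70c00000
[0+:18] bank=57551 & 0x3ffff = 0xe0cf; word=0x70c0e0cf
word = 0x70c0e0cf → big-endian bytes:
  [0]=0x70  [1]=0xc0  [2]=0xe0  [3]=0xcf

70 c0 e0 cf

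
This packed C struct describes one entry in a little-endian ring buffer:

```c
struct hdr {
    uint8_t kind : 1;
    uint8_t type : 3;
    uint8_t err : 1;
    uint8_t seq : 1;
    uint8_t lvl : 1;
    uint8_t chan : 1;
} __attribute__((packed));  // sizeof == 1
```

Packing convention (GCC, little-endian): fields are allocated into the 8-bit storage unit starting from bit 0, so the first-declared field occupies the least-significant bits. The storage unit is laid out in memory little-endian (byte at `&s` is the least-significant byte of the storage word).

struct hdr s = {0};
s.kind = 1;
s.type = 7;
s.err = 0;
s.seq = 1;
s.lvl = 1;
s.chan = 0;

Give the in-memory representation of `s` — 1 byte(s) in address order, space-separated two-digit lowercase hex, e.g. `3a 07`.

kind:1 = 1 → 0x1 << 0 → word 0x01
type:3 = 7 → 0x7 << 1 → word 0x0f
err:1 = 0 → 0x0 << 4 → word 0x0f
seq:1 = 1 → 0x1 << 5 → word 0x2f
lvl:1 = 1 → 0x1 << 6 → word 0x6f
chan:1 = 0 → 0x0 << 7 → word 0x6f
word = 0x6f → little-endian bytes:
  [0]=0x6f

6f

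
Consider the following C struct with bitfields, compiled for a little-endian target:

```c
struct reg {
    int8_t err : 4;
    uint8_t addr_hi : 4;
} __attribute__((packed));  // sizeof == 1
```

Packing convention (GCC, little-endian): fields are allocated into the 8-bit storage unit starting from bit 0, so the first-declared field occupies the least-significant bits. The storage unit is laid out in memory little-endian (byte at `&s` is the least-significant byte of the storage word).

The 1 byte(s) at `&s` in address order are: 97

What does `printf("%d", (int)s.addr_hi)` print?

[0]=0x97 (little-endian) → word 0x97
err [0+:4] = (word>>0) & 0xf = 7
addr_hi [4+:4] = (word>>4) & 0xf = 9  ←

9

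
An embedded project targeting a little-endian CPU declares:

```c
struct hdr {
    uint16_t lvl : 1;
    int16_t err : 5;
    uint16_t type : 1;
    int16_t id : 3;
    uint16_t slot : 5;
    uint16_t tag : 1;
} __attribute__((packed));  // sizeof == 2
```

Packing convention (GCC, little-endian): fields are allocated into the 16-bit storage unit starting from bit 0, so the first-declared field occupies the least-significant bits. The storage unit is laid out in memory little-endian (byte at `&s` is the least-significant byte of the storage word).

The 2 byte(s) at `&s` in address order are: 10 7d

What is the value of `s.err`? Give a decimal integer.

[0]=0x10 [1]=0x7d (little-endian) → word 0x7d10
lvl:1 @ bit 0 → (0x7d10>>0)&0x1 = 0x0
err:5 @ bit 1 → (0x7d10>>1)&0x1f = 0x8  ←
type:1 @ bit 6 → (0x7d10>>6)&0x1 = 0x0
id:3 @ bit 7 → (0x7d10>>7)&0x7 = 0x2
slot:5 @ bit 10 → (0x7d10>>10)&0x1f = 0x1f
tag:1 @ bit 15 → (0x7d10>>15)&0x1 = 0x0
err signed 5b, MSB=0: value = 8

8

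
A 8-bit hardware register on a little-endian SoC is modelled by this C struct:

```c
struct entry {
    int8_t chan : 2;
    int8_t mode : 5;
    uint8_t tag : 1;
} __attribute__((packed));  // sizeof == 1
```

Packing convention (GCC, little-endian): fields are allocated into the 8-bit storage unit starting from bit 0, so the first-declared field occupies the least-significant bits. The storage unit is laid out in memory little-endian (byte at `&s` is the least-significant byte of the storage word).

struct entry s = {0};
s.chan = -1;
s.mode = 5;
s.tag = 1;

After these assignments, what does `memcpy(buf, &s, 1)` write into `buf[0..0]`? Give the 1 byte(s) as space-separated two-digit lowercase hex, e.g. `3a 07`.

chan (2b) val=-1 bits=0x3 at bit 0: 0x03
mode (5b) val=5 bits=0x5 at bit 2: 0x17
tag (1b) val=1 bits=0x1 at bit 7: 0x97
word = 0x97 → little-endian bytes:
  [0]=0x97

97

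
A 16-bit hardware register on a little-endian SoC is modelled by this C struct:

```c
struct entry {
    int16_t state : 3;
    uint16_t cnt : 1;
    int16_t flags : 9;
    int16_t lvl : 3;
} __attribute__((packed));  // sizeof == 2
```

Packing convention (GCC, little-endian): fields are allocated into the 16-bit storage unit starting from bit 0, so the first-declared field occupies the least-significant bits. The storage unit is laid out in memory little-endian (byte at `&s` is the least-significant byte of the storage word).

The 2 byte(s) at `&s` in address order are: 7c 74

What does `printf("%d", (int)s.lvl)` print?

[0]=0x7c [1]=0x74 (little-endian) → word 0x747c
state:3 @ bit 0 → (0x747c>>0)&0x7 = 0x4
cnt:1 @ bit 3 → (0x747c>>3)&0x1 = 0x1
flags:9 @ bit 4 → (0x747c>>4)&0x1ff = 0x147
lvl:3 @ bit 13 → (0x747c>>13)&0x7 = 0x3  ←
lvl signed 3b, MSB=0: value = 3

3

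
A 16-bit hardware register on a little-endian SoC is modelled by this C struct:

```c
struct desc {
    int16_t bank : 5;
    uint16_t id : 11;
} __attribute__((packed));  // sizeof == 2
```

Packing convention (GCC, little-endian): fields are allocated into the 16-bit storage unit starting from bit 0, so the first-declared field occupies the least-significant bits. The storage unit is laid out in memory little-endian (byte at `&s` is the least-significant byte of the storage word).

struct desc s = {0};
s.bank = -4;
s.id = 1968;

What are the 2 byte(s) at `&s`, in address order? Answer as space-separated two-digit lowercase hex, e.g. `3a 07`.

bank (5b) val=-4 bits=0x1c at bit 0: 0x001c
id (11b) val=1968 bits=0x7b0 at bit 5: 0xf61c
word = 0xf61c → little-endian bytes:
  [0]=0x1c  [1]=0xf6

1c f6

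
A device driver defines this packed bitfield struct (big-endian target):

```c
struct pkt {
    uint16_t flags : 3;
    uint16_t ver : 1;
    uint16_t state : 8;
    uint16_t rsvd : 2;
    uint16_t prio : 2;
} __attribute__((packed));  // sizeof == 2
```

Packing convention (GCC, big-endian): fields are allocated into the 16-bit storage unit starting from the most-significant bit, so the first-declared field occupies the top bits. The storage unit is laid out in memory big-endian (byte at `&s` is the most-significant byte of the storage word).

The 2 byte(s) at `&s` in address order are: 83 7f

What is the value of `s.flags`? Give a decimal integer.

4

[0]=0x83 [1]=0x7f (big-endian) → word 0x837f
flags [13+:3] = (word>>13) & 0x7 = 4  ←
ver [12+:1] = (word>>12) & 0x1 = 0
state [4+:8] = (word>>4) & 0xff = 55
rsvd [2+:2] = (word>>2) & 0x3 = 3
prio [0+:2] = (word>>0) & 0x3 = 3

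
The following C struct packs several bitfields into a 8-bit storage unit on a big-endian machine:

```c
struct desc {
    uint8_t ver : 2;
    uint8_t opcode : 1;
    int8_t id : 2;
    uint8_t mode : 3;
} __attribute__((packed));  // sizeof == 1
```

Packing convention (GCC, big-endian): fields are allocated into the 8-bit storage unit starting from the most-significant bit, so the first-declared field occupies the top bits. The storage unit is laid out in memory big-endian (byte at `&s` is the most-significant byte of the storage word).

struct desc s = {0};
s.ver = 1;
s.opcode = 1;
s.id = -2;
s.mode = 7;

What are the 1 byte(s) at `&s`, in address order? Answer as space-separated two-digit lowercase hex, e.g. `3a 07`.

ver:2 = 1 → 0x1 << 6 → word 0x40
opcode:1 = 1 → 0x1 << 5 → word 0x60
id:2 = -2 → 0x2 << 3 → word 0x70
mode:3 = 7 → 0x7 << 0 → word 0x77
word = 0x77 → big-endian bytes:
  [0]=0x77

77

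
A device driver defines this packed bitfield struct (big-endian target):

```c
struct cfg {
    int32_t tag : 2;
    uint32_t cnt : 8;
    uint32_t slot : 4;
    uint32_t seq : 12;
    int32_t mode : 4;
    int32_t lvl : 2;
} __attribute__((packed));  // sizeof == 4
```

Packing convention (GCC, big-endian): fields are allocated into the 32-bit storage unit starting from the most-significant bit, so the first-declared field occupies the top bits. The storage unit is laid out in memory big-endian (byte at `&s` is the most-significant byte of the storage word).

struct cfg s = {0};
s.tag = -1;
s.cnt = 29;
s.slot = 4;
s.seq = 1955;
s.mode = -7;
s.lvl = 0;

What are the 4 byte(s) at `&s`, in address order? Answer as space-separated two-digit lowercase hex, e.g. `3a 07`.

tag (2b) val=-1 bits=0x3 at bit 30: 0xc0000000
cnt (8b) val=29 bits=0x1d at bit 22: 0xc7400000
slot (4b) val=4 bits=0x4 at bit 18: 0xc7500000
seq (12b) val=1955 bits=0x7a3 at bit 6: 0xc751e8c0
mode (4b) val=-7 bits=0x9 at bit 2: 0xc751e8e4
lvl (2b) val=0 bits=0x0 at bit 0: 0xc751e8e4
word = 0xc751e8e4 → big-endian bytes:
  [0]=0xc7  [1]=0x51  [2]=0xe8  [3]=0xe4

c7 51 e8 e4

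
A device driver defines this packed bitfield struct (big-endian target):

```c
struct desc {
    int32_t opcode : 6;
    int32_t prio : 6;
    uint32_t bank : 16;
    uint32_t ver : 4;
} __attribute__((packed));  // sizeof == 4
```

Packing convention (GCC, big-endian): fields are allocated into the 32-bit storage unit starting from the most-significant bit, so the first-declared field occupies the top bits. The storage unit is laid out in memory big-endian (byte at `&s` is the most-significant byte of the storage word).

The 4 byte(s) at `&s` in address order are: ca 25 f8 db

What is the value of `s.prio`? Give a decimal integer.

[0]=0xca [1]=0x25 [2]=0xf8 [3]=0xdb (big-endian) → word 0xca25f8db
opcode:6 @ bit 26 → (0xca25f8db>>26)&0x3f = 0x32
prio:6 @ bit 20 → (0xca25f8db>>20)&0x3f = 0x22  ←
bank:16 @ bit 4 → (0xca25f8db>>4)&0xffff = 0x5f8d
ver:4 @ bit 0 → (0xca25f8db>>0)&0xf = 0xb
prio signed 6b, MSB=1: 34 - 64 = -30

-30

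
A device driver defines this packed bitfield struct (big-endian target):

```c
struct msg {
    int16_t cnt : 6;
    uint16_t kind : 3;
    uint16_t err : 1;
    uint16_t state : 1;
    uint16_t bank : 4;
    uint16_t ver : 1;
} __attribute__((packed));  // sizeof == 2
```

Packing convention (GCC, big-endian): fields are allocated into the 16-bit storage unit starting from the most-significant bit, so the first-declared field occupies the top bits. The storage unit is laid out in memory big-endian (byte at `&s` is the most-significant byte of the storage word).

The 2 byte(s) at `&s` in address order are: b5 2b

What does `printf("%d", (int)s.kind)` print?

2

[0]=0xb5 [1]=0x2b (big-endian) → word 0xb52b
cnt:6 @ bit 10 → (0xb52b>>10)&0x3f = 0x2d
kind:3 @ bit 7 → (0xb52b>>7)&0x7 = 0x2  ←
err:1 @ bit 6 → (0xb52b>>6)&0x1 = 0x0
state:1 @ bit 5 → (0xb52b>>5)&0x1 = 0x1
bank:4 @ bit 1 → (0xb52b>>1)&0xf = 0x5
ver:1 @ bit 0 → (0xb52b>>0)&0x1 = 0x1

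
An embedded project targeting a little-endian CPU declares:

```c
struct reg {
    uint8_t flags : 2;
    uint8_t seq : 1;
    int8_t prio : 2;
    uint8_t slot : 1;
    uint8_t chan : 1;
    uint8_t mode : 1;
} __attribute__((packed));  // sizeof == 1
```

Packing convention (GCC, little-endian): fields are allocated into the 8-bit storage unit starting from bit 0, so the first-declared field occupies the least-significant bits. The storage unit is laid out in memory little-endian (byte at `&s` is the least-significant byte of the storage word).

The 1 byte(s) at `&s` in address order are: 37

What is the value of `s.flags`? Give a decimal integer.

3

[0]=0x37 (little-endian) → word 0x37
flags:2 @ bit 0 → (0x37>>0)&0x3 = 0x3  ←
seq:1 @ bit 2 → (0x37>>2)&0x1 = 0x1
prio:2 @ bit 3 → (0x37>>3)&0x3 = 0x2
slot:1 @ bit 5 → (0x37>>5)&0x1 = 0x1
chan:1 @ bit 6 → (0x37>>6)&0x1 = 0x0
mode:1 @ bit 7 → (0x37>>7)&0x1 = 0x0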